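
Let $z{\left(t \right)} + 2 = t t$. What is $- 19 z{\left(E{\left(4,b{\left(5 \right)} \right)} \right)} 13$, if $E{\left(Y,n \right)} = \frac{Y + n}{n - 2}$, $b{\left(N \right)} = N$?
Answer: $-1729$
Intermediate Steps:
$E{\left(Y,n \right)} = \frac{Y + n}{-2 + n}$
$z{\left(t \right)} = -2 + t^{2}$ ($z{\left(t \right)} = -2 + t t = -2 + t^{2}$)
$- 19 z{\left(E{\left(4,b{\left(5 \right)} \right)} \right)} 13 = - 19 \left(-2 + \left(\frac{4 + 5}{-2 + 5}\right)^{2}\right) 13 = - 19 \left(-2 + \left(\frac{1}{3} \cdot 9\right)^{2}\right) 13 = - 19 \left(-2 + 3^{2}\right) 13 = - 19 \left(-2 + 9\right) 13 = \left(-19\right) 7 \cdot 13 = \left(-133\right) 13 = -1729$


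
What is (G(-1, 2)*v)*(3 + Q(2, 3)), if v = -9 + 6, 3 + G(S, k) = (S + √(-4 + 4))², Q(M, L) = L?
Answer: 36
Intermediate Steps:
G(S, k) = -3 + S² (G(S, k) = -3 + (S + √(-4 + 4))² = -3 + (S + √0)² = -3 + (S + 0)² = -3 + S²)
v = -3
(G(-1, 2)*v)*(3 + Q(2, 3)) = ((-3 + (-1)²)*(-3))*(3 + 3) = ((-3 + 1)*(-3))*6 = -2*(-3)*6 = 6*6 = 36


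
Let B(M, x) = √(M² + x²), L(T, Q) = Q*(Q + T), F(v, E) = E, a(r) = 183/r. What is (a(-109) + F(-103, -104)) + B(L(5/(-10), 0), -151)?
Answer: 4940/109 ≈ 45.321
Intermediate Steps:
(a(-109) + F(-103, -104)) + B(L(5/(-10), 0), -151) = (183/(-109) - 104) + √((0*(0 + 5/(-10)))² + (-151)²) = (183*(-1/109) - 104) + √((0*(0 + 5*(-⅒)))² + 22801) = (-183/109 - 104) + √((0*(0 - ½))² + 22801) = -11519/109 + √((0*(-½))² + 22801) = -11519/109 + √(0² + 22801) = -11519/109 + √(0 + 22801) = -11519/109 + √22801 = -11519/109 + 151 = 4940/109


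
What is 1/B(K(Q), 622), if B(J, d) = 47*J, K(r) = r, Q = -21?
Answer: -1/987 ≈ -0.0010132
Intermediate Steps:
1/B(K(Q), 622) = 1/(47*(-21)) = 1/(-987) = -1/987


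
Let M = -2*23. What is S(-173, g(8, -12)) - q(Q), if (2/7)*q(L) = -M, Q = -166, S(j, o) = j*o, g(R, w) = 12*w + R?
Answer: 23367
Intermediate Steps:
g(R, w) = R + 12*w
M = -46
q(L) = 161 (q(L) = 7*(-1*(-46))/2 = (7/2)*46 = 161)
S(-173, g(8, -12)) - q(Q) = -173*(8 + 12*(-12)) - 1*161 = -173*(8 - 144) - 161 = -173*(-136) - 161 = 23528 - 161 = 23367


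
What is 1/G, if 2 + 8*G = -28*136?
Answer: -4/1905 ≈ -0.0020997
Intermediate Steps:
G = -1905/4 (G = -1/4 + (-28*136)/8 = -1/4 + (1/8)*(-3808) = -1/4 - 476 = -1905/4 ≈ -476.25)
1/G = 1/(-1905/4) = -4/1905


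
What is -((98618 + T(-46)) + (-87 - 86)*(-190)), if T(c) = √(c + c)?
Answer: -131488 - 2*I*√23 ≈ -1.3149e+5 - 9.5917*I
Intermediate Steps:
T(c) = √2*√c (T(c) = √(2*c) = √2*√c)
-((98618 + T(-46)) + (-87 - 86)*(-190)) = -((98618 + √2*√(-46)) + (-87 - 86)*(-190)) = -((98618 + √2*(I*√46)) - 173*(-190)) = -((98618 + 2*I*√23) + 32870) = -(131488 + 2*I*√23) = -131488 - 2*I*√23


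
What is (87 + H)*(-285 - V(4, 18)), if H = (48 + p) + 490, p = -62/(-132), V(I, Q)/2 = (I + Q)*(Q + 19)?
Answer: -78970553/66 ≈ -1.1965e+6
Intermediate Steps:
V(I, Q) = 2*(19 + Q)*(I + Q) (V(I, Q) = 2*((I + Q)*(Q + 19)) = 2*((I + Q)*(19 + Q)) = 2*((19 + Q)*(I + Q)) = 2*(19 + Q)*(I + Q))
p = 31/66 (p = -62*(-1/132) = 31/66 ≈ 0.46970)
H = 35539/66 (H = (48 + 31/66) + 490 = 3199/66 + 490 = 35539/66 ≈ 538.47)
(87 + H)*(-285 - V(4, 18)) = (87 + 35539/66)*(-285 - (2*18**2 + 38*4 + 38*18 + 2*4*18)) = 41281*(-285 - (2*324 + 152 + 684 + 144))/66 = 41281*(-285 - (648 + 152 + 684 + 144))/66 = 41281*(-285 - 1*1628)/66 = 41281*(-285 - 1628)/66 = (41281/66)*(-1913) = -78970553/66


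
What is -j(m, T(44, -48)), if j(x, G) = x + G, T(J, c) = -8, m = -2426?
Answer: 2434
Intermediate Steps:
j(x, G) = G + x
-j(m, T(44, -48)) = -(-8 - 2426) = -1*(-2434) = 2434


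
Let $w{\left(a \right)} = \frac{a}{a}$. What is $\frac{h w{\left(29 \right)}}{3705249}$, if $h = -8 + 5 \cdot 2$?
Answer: $\frac{2}{3705249} \approx 5.3978 \cdot 10^{-7}$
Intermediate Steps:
$h = 2$ ($h = -8 + 10 = 2$)
$w{\left(a \right)} = 1$
$\frac{h w{\left(29 \right)}}{3705249} = \frac{2 \cdot 1}{3705249} = 2 \cdot \frac{1}{3705249} = \frac{2}{3705249}$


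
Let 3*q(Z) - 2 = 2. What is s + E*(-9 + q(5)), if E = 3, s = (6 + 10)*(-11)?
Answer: -199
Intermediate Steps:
s = -176 (s = 16*(-11) = -176)
q(Z) = 4/3 (q(Z) = ⅔ + (⅓)*2 = ⅔ + ⅔ = 4/3)
s + E*(-9 + q(5)) = -176 + 3*(-9 + 4/3) = -176 + 3*(-23/3) = -176 - 23 = -199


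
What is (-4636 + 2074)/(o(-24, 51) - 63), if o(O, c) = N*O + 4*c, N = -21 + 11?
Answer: -854/127 ≈ -6.7244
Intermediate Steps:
N = -10
o(O, c) = -10*O + 4*c
(-4636 + 2074)/(o(-24, 51) - 63) = (-4636 + 2074)/((-10*(-24) + 4*51) - 63) = -2562/((240 + 204) - 63) = -2562/(444 - 63) = -2562/381 = -2562*1/381 = -854/127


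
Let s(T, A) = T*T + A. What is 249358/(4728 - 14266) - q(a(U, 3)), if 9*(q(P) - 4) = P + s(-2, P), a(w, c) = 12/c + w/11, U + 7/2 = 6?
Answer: -14885098/472131 ≈ -31.527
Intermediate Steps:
U = 5/2 (U = -7/2 + 6 = 5/2 ≈ 2.5000)
s(T, A) = A + T² (s(T, A) = T² + A = A + T²)
a(w, c) = 12/c + w/11 (a(w, c) = 12/c + w*(1/11) = 12/c + w/11)
q(P) = 40/9 + 2*P/9 (q(P) = 4 + (P + (P + (-2)²))/9 = 4 + (P + (P + 4))/9 = 4 + (P + (4 + P))/9 = 4 + (4 + 2*P)/9 = 4 + (4/9 + 2*P/9) = 40/9 + 2*P/9)
249358/(4728 - 14266) - q(a(U, 3)) = 249358/(4728 - 14266) - (40/9 + 2*(12/3 + (1/11)*(5/2))/9) = 249358/(-9538) - (40/9 + 2*(12*(⅓) + 5/22)/9) = 249358*(-1/9538) - (40/9 + 2*(4 + 5/22)/9) = -124679/4769 - (40/9 + (2/9)*(93/22)) = -124679/4769 - (40/9 + 31/33) = -124679/4769 - 1*533/99 = -124679/4769 - 533/99 = -14885098/472131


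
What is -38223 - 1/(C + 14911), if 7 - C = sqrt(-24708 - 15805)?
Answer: -8507951974769/222587237 - I*sqrt(40513)/222587237 ≈ -38223.0 - 9.0427e-7*I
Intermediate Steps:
C = 7 - I*sqrt(40513) (C = 7 - sqrt(-24708 - 15805) = 7 - sqrt(-40513) = 7 - I*sqrt(40513) ≈ 7.0 - 201.28*I)
-38223 - 1/(C + 14911) = -38223 - 1/((7 - I*sqrt(40513)) + 14911) = -38223 - 1/(14918 - I*sqrt(40513))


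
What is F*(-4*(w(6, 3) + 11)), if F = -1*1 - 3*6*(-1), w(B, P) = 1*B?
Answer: -1156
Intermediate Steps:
w(B, P) = B
F = 17 (F = -1 - 18*(-1) = -1 + 18 = 17)
F*(-4*(w(6, 3) + 11)) = 17*(-4*(6 + 11)) = 17*(-4*17) = 17*(-68) = -1156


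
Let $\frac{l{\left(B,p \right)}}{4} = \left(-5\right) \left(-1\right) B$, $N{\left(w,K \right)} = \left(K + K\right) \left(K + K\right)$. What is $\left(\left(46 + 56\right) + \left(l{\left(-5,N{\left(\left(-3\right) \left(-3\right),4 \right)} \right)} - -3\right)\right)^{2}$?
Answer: $25$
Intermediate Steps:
$N{\left(w,K \right)} = 4 K^{2}$ ($N{\left(w,K \right)} = 2 K 2 K = 4 K^{2}$)
$l{\left(B,p \right)} = 20 B$ ($l{\left(B,p \right)} = 4 \left(-5\right) \left(-1\right) B = 4 \cdot 5 B = 20 B$)
$\left(\left(46 + 56\right) + \left(l{\left(-5,N{\left(\left(-3\right) \left(-3\right),4 \right)} \right)} - -3\right)\right)^{2} = \left(\left(46 + 56\right) + \left(20 \left(-5\right) - -3\right)\right)^{2} = \left(102 + \left(-100 + 3\right)\right)^{2} = \left(102 - 97\right)^{2} = 5^{2} = 25$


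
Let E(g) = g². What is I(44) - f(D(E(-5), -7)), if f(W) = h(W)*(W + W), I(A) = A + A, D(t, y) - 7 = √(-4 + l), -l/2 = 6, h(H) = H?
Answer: 22 - 112*I ≈ 22.0 - 112.0*I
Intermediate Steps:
l = -12 (l = -2*6 = -12)
D(t, y) = 7 + 4*I (D(t, y) = 7 + √(-4 - 12) = 7 + √(-16) = 7 + 4*I)
I(A) = 2*A
f(W) = 2*W² (f(W) = W*(W + W) = W*(2*W) = 2*W²)
I(44) - f(D(E(-5), -7)) = 2*44 - 2*(7 + 4*I)² = 88 - 2*(7 + 4*I)²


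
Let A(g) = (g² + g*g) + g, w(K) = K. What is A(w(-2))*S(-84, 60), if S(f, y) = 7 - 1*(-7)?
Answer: 84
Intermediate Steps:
A(g) = g + 2*g² (A(g) = (g² + g²) + g = 2*g² + g = g + 2*g²)
S(f, y) = 14 (S(f, y) = 7 + 7 = 14)
A(w(-2))*S(-84, 60) = -2*(1 + 2*(-2))*14 = -2*(1 - 4)*14 = -2*(-3)*14 = 6*14 = 84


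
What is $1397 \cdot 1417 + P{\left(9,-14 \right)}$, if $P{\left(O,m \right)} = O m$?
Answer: $1979423$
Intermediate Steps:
$1397 \cdot 1417 + P{\left(9,-14 \right)} = 1397 \cdot 1417 + 9 \left(-14\right) = 1979549 - 126 = 1979423$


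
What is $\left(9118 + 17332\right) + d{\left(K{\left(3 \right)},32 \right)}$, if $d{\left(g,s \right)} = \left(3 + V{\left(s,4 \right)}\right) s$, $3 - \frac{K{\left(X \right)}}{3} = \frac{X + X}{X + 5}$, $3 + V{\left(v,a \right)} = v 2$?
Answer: $28498$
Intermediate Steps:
$V{\left(v,a \right)} = -3 + 2 v$ ($V{\left(v,a \right)} = -3 + v 2 = -3 + 2 v$)
$K{\left(X \right)} = 9 - \frac{6 X}{5 + X}$ ($K{\left(X \right)} = 9 - 3 \frac{X + X}{X + 5} = 9 - 3 \frac{2 X}{5 + X} = 9 - \frac{6 X}{5 + X}$)
$d{\left(g,s \right)} = 2 s^{2}$ ($d{\left(g,s \right)} = \left(3 + \left(-3 + 2 s\right)\right) s = 2 s s = 2 s^{2}$)
$\left(9118 + 17332\right) + d{\left(K{\left(3 \right)},32 \right)} = \left(9118 + 17332\right) + 2 \cdot 32^{2} = 26450 + 2 \cdot 1024 = 26450 + 2048 = 28498$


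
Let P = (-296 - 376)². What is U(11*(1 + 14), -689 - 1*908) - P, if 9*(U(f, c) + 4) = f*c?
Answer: -1442599/3 ≈ -4.8087e+5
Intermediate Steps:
U(f, c) = -4 + c*f/9 (U(f, c) = -4 + (f*c)/9 = -4 + (c*f)/9 = -4 + c*f/9)
P = 451584 (P = (-672)² = 451584)
U(11*(1 + 14), -689 - 1*908) - P = (-4 + (-689 - 1*908)*(11*(1 + 14))/9) - 1*451584 = (-4 + (-689 - 908)*(11*15)/9) - 451584 = (-4 + (⅑)*(-1597)*165) - 451584 = (-4 - 87835/3) - 451584 = -87847/3 - 451584 = -1442599/3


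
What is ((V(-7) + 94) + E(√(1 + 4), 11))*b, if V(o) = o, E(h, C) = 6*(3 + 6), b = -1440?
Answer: -203040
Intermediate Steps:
E(h, C) = 54 (E(h, C) = 6*9 = 54)
((V(-7) + 94) + E(√(1 + 4), 11))*b = ((-7 + 94) + 54)*(-1440) = (87 + 54)*(-1440) = 141*(-1440) = -203040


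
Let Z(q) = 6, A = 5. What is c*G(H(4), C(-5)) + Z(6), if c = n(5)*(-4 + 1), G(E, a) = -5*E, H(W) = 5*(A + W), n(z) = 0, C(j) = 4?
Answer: 6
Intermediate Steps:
H(W) = 25 + 5*W (H(W) = 5*(5 + W) = 25 + 5*W)
c = 0 (c = 0*(-4 + 1) = 0*(-3) = 0)
c*G(H(4), C(-5)) + Z(6) = 0*(-5*(25 + 5*4)) + 6 = 0*(-5*(25 + 20)) + 6 = 0*(-5*45) + 6 = 0*(-225) + 6 = 0 + 6 = 6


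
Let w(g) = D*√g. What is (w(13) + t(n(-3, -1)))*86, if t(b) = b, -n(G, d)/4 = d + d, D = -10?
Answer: 688 - 860*√13 ≈ -2412.8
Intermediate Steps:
n(G, d) = -8*d (n(G, d) = -4*(d + d) = -8*d)
w(g) = -10*√g
(w(13) + t(n(-3, -1)))*86 = (-10*√13 - 8*(-1))*86 = (-10*√13 + 8)*86 = (8 - 10*√13)*86 = 688 - 860*√13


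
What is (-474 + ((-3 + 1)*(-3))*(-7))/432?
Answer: -43/36 ≈ -1.1944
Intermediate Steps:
(-474 + ((-3 + 1)*(-3))*(-7))/432 = (-474 - 2*(-3)*(-7))*(1/432) = (-474 + 6*(-7))*(1/432) = (-474 - 42)*(1/432) = -516*1/432 = -43/36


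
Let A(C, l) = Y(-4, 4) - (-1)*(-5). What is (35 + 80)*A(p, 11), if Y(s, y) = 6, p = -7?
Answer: 115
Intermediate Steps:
A(C, l) = 1 (A(C, l) = 6 - (-1)*(-5) = 6 - 1*5 = 6 - 5 = 1)
(35 + 80)*A(p, 11) = (35 + 80)*1 = 115*1 = 115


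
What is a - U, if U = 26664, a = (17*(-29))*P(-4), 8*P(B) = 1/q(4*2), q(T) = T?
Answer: -1706989/64 ≈ -26672.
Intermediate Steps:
P(B) = 1/64 (P(B) = 1/(8*((4*2))) = (⅛)/8 = (⅛)*(⅛) = 1/64)
a = -493/64 (a = (17*(-29))*(1/64) = -493*1/64 = -493/64 ≈ -7.7031)
a - U = -493/64 - 1*26664 = -493/64 - 26664 = -1706989/64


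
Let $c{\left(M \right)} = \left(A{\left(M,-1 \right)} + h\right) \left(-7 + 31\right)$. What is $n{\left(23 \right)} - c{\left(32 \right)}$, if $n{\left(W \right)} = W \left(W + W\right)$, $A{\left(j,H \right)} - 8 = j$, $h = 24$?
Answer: $-478$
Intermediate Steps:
$A{\left(j,H \right)} = 8 + j$
$n{\left(W \right)} = 2 W^{2}$ ($n{\left(W \right)} = W 2 W = 2 W^{2}$)
$c{\left(M \right)} = 768 + 24 M$ ($c{\left(M \right)} = \left(\left(8 + M\right) + 24\right) \left(-7 + 31\right) = \left(32 + M\right) 24 = 768 + 24 M$)
$n{\left(23 \right)} - c{\left(32 \right)} = 2 \cdot 23^{2} - \left(768 + 24 \cdot 32\right) = 2 \cdot 529 - \left(768 + 768\right) = 1058 - 1536 = -478$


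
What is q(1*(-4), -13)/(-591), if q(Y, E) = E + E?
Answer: 26/591 ≈ 0.043993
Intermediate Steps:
q(Y, E) = 2*E
q(1*(-4), -13)/(-591) = (2*(-13))/(-591) = -26*(-1/591) = 26/591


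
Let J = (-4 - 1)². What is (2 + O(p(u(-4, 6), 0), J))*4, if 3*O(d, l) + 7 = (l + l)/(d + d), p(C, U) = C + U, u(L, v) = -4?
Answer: -29/3 ≈ -9.6667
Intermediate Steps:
J = 25 (J = (-5)² = 25)
O(d, l) = -7/3 + l/(3*d) (O(d, l) = -7/3 + ((l + l)/(d + d))/3 = -7/3 + ((2*l)/((2*d)))/3 = -7/3 + ((2*l)*(1/(2*d)))/3 = -7/3 + (l/d)/3 = -7/3 + l/(3*d))
(2 + O(p(u(-4, 6), 0), J))*4 = (2 + (25 - 7*(-4 + 0))/(3*(-4 + 0)))*4 = (2 + (⅓)*(25 - 7*(-4))/(-4))*4 = (2 + (⅓)*(-¼)*(25 + 28))*4 = (2 + (⅓)*(-¼)*53)*4 = (2 - 53/12)*4 = -29/12*4 = -29/3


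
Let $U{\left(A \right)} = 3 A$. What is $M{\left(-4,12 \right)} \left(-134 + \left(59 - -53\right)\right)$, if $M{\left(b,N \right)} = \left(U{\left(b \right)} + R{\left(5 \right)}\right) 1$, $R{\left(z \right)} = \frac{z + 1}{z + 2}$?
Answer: $\frac{1716}{7} \approx 245.14$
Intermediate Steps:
$R{\left(z \right)} = \frac{1 + z}{2 + z}$
$M{\left(b,N \right)} = \frac{6}{7} + 3 b$ ($M{\left(b,N \right)} = \left(3 b + \frac{1 + 5}{2 + 5}\right) 1 = \left(3 b + \frac{1}{7} \cdot 6\right) 1 = \left(3 b + \frac{6}{7}\right) 1 = \left(\frac{6}{7} + 3 b\right) 1 = \frac{6}{7} + 3 b$)
$M{\left(-4,12 \right)} \left(-134 + \left(59 - -53\right)\right) = \left(\frac{6}{7} + 3 \left(-4\right)\right) \left(-134 + \left(59 - -53\right)\right) = \left(\frac{6}{7} - 12\right) \left(-134 + \left(59 + 53\right)\right) = - \frac{78 \left(-134 + 112\right)}{7} = \left(- \frac{78}{7}\right) \left(-22\right) = \frac{1716}{7}$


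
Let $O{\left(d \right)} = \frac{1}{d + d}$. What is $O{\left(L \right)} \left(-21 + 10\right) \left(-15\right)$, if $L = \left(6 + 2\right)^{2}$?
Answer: $\frac{165}{128} \approx 1.2891$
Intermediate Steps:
$L = 64$ ($L = 8^{2} = 64$)
$O{\left(d \right)} = \frac{1}{2 d}$
$O{\left(L \right)} \left(-21 + 10\right) \left(-15\right) = \frac{1}{2 \cdot 64} \left(-21 + 10\right) \left(-15\right) = \frac{1}{2} \cdot \frac{1}{64} \left(-11\right) \left(-15\right) = \frac{1}{128} \left(-11\right) \left(-15\right) = \left(- \frac{11}{128}\right) \left(-15\right) = \frac{165}{128}$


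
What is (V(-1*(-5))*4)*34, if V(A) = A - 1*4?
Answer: 136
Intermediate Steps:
V(A) = -4 + A (V(A) = A - 4 = -4 + A)
(V(-1*(-5))*4)*34 = ((-4 - 1*(-5))*4)*34 = ((-4 + 5)*4)*34 = (1*4)*34 = 4*34 = 136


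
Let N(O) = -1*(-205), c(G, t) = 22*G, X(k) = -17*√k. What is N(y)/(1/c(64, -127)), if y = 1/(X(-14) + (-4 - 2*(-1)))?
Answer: 288640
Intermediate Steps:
y = 1/(-2 - 17*I*√14) (y = 1/(-17*I*√14 + (-4 - 2*(-1))) = 1/(-17*I*√14 + (-4 + 2)) = 1/(-17*I*√14 - 2) = 1/(-2 - 17*I*√14) ≈ -0.00049383 + 0.015706*I)
N(O) = 205
N(y)/(1/c(64, -127)) = 205/(1/(22*64)) = 205/(1/1408) = 205*1408 = 288640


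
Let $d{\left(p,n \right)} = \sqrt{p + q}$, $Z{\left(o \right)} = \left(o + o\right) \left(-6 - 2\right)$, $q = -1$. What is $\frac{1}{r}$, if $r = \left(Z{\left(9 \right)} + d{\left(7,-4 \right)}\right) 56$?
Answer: $- \frac{3}{24185} - \frac{\sqrt{6}}{1160880} \approx -0.00012615$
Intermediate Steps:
$Z{\left(o \right)} = - 16 o$ ($Z{\left(o \right)} = 2 o \left(-8\right) = - 16 o$)
$d{\left(p,n \right)} = \sqrt{-1 + p}$ ($d{\left(p,n \right)} = \sqrt{p - 1} = \sqrt{-1 + p}$)
$r = -8064 + 56 \sqrt{6}$ ($r = \left(\left(-16\right) 9 + \sqrt{-1 + 7}\right) 56 = \left(-144 + \sqrt{6}\right) 56 = -8064 + 56 \sqrt{6} \approx -7926.8$)
$\frac{1}{r} = \frac{1}{-8064 + 56 \sqrt{6}}$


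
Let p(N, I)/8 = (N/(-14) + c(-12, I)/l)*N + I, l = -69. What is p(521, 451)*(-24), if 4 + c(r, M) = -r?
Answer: 587267680/161 ≈ 3.6476e+6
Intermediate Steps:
c(r, M) = -4 - r
p(N, I) = 8*I + 8*N*(-8/69 - N/14) (p(N, I) = 8*((N/(-14) + (-4 - 1*(-12))/(-69))*N + I) = 8*((N*(-1/14) + (-4 + 12)*(-1/69))*N + I) = 8*((-N/14 + 8*(-1/69))*N + I) = 8*((-N/14 - 8/69)*N + I) = 8*((-8/69 - N/14)*N + I) = 8*(N*(-8/69 - N/14) + I) = 8*(I + N*(-8/69 - N/14)) = 8*I + 8*N*(-8/69 - N/14))
p(521, 451)*(-24) = (8*451 - 64/69*521 - 4/7*521²)*(-24) = (3608 - 33344/69 - 4/7*271441)*(-24) = (3608 - 33344/69 - 1085764/7)*(-24) = -73408460/483*(-24) = 587267680/161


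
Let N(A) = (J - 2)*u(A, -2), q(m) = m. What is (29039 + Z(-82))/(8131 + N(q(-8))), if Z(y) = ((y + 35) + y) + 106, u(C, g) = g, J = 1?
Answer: 9672/2711 ≈ 3.5677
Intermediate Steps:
N(A) = 2 (N(A) = (1 - 2)*(-2) = -1*(-2) = 2)
Z(y) = 141 + 2*y (Z(y) = ((35 + y) + y) + 106 = (35 + 2*y) + 106 = 141 + 2*y)
(29039 + Z(-82))/(8131 + N(q(-8))) = (29039 + (141 + 2*(-82)))/(8131 + 2) = (29039 + (141 - 164))/8133 = (29039 - 23)*(1/8133) = 29016*(1/8133) = 9672/2711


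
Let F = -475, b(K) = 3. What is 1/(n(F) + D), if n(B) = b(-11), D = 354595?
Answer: 1/354598 ≈ 2.8201e-6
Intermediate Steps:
n(B) = 3
1/(n(F) + D) = 1/(3 + 354595) = 1/354598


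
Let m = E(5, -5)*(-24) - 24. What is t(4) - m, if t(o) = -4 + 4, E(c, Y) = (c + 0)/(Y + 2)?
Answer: -16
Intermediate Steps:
E(c, Y) = c/(2 + Y)
t(o) = 0
m = 16 (m = (5/(2 - 5))*(-24) - 24 = (5/(-3))*(-24) - 24 = (5*(-⅓))*(-24) - 24 = -5/3*(-24) - 24 = 40 - 24 = 16)
t(4) - m = 0 - 1*16 = 0 - 16 = -16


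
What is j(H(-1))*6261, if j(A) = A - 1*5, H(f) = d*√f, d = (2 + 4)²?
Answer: -31305 + 225396*I ≈ -31305.0 + 2.254e+5*I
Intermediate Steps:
d = 36 (d = 6² = 36)
H(f) = 36*√f
j(A) = -5 + A (j(A) = A - 5 = -5 + A)
j(H(-1))*6261 = (-5 + 36*√(-1))*6261 = (-5 + 36*I)*6261 = -31305 + 225396*I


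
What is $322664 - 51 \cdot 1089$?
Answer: $267125$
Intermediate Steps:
$322664 - 51 \cdot 1089 = 322664 - 55539 = 267125$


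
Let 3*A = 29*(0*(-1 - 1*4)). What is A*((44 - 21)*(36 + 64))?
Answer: 0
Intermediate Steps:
A = 0 (A = (29*(0*(-1 - 1*4)))/3 = (29*(0*(-1 - 4)))/3 = (29*(0*(-5)))/3 = (29*0)/3 = (⅓)*0 = 0)
A*((44 - 21)*(36 + 64)) = 0*((44 - 21)*(36 + 64)) = 0*(23*100) = 0*2300 = 0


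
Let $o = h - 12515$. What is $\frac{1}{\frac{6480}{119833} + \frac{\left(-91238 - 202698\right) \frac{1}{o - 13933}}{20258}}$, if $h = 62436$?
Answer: $\frac{1560064963947}{83731924022} \approx 18.632$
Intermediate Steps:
$o = 49921$ ($o = 62436 - 12515 = 49921$)
$\frac{1}{\frac{6480}{119833} + \frac{\left(-91238 - 202698\right) \frac{1}{o - 13933}}{20258}} = \frac{1}{\frac{6480}{119833} + \frac{\left(-91238 - 202698\right) \frac{1}{49921 - 13933}}{20258}} = \frac{1}{6480 \cdot \frac{1}{119833} + - \frac{293936}{35988} \cdot \frac{1}{20258}} = \frac{1}{\frac{6480}{119833} + \left(-293936\right) \frac{1}{35988} \cdot \frac{1}{20258}} = \frac{1}{\frac{6480}{119833} - \frac{36742}{91130613}} = \frac{1}{\frac{83731924022}{1560064963947}} = \frac{1560064963947}{83731924022}$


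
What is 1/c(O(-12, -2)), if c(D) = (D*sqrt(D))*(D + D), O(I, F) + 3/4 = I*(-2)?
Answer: 16*sqrt(93)/804357 ≈ 0.00019183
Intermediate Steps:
O(I, F) = -3/4 - 2*I (O(I, F) = -3/4 + I*(-2) = -3/4 - 2*I)
c(D) = 2*D**(5/2) (c(D) = D**(3/2)*(2*D) = 2*D**(5/2))
1/c(O(-12, -2)) = 1/(2*(-3/4 - 2*(-12))**(5/2)) = 1/(2*(-3/4 + 24)**(5/2)) = 1/(2*(93/4)**(5/2)) = 1/(2*(8649*sqrt(93)/32)) = 1/(8649*sqrt(93)/16) = 16*sqrt(93)/804357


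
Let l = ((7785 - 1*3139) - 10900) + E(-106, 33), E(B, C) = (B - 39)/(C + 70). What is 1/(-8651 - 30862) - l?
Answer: 25458502388/4069839 ≈ 6255.4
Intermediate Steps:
E(B, C) = (-39 + B)/(70 + C)
l = -644307/103 (l = ((7785 - 1*3139) - 10900) + (-39 - 106)/(70 + 33) = ((7785 - 3139) - 10900) - 145/103 = (4646 - 10900) + (1/103)*(-145) = -6254 - 145/103 = -644307/103 ≈ -6255.4)
1/(-8651 - 30862) - l = 1/(-8651 - 30862) - 1*(-644307/103) = 1/(-39513) + 644307/103 = -1/39513 + 644307/103 = 25458502388/4069839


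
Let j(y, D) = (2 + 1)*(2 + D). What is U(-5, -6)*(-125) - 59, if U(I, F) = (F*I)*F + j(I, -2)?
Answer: 22441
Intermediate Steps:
j(y, D) = 6 + 3*D (j(y, D) = 3*(2 + D) = 6 + 3*D)
U(I, F) = I*F² (U(I, F) = (F*I)*F + (6 + 3*(-2)) = I*F² + (6 - 6) = I*F² + 0 = I*F²)
U(-5, -6)*(-125) - 59 = -5*(-6)²*(-125) - 59 = -5*36*(-125) - 59 = -180*(-125) - 59 = 22500 - 59 = 22441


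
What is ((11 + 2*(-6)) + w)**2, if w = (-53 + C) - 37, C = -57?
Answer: 21904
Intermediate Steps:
w = -147 (w = (-53 - 57) - 37 = -110 - 37 = -147)
((11 + 2*(-6)) + w)**2 = ((11 + 2*(-6)) - 147)**2 = ((11 - 12) - 147)**2 = (-1 - 147)**2 = (-148)**2 = 21904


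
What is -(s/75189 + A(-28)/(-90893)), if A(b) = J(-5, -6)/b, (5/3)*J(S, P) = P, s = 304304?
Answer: -1936136566339/478390764390 ≈ -4.0472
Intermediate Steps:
J(S, P) = 3*P/5
A(b) = -18/(5*b) (A(b) = ((⅗)*(-6))/b = -18/(5*b))
-(s/75189 + A(-28)/(-90893)) = -(304304/75189 - 18/5/(-28)/(-90893)) = -(304304*(1/75189) - 18/5*(-1/28)*(-1/90893)) = -(304304/75189 + (9/70)*(-1/90893)) = -(304304/75189 - 9/6362510) = -1*1936136566339/478390764390 = -1936136566339/478390764390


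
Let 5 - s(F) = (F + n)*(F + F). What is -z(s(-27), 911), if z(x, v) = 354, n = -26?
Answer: -354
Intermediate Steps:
s(F) = 5 - 2*F*(-26 + F) (s(F) = 5 - (F - 26)*(F + F) = 5 - (-26 + F)*2*F = 5 - 2*F*(-26 + F))
-z(s(-27), 911) = -1*354 = -354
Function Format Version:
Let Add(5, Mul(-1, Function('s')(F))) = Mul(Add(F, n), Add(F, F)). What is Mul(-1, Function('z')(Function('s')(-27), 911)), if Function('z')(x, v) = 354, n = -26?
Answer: -354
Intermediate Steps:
Function('s')(F) = Add(5, Mul(-2, F, Add(-26, F))) (Function('s')(F) = Add(5, Mul(-1, Mul(Add(F, -26), Add(F, F)))) = Add(5, Mul(-1, Mul(Add(-26, F), Mul(2, F)))) = Add(5, Mul(-1, Mul(2, F, Add(-26, F)))) = Add(5, Mul(-2, F, Add(-26, F))))
Mul(-1, Function('z')(Function('s')(-27), 911)) = Mul(-1, 354) = -354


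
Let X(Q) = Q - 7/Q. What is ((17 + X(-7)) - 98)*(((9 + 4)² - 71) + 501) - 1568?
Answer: -53681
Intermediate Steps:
((17 + X(-7)) - 98)*(((9 + 4)² - 71) + 501) - 1568 = ((17 + (-7 - 7/(-7))) - 98)*(((9 + 4)² - 71) + 501) - 1568 = ((17 + (-7 - 7*(-⅐))) - 98)*((13² - 71) + 501) - 1568 = ((17 + (-7 + 1)) - 98)*((169 - 71) + 501) - 1568 = ((17 - 6) - 98)*(98 + 501) - 1568 = (11 - 98)*599 - 1568 = -87*599 - 1568 = -52113 - 1568 = -53681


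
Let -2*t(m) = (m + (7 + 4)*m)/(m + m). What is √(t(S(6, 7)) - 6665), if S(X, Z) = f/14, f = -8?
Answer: 2*I*√1667 ≈ 81.658*I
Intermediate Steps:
S(X, Z) = -4/7 (S(X, Z) = -8/14 = -8*1/14 = -4/7)
t(m) = -3 (t(m) = -(m + (7 + 4)*m)/(2*(m + m)) = -(m + 11*m)/(2*(2*m)) = -12*m*1/(2*m)/2 = -½*6 = -3)
√(t(S(6, 7)) - 6665) = √(-3 - 6665) = √(-6668) = 2*I*√1667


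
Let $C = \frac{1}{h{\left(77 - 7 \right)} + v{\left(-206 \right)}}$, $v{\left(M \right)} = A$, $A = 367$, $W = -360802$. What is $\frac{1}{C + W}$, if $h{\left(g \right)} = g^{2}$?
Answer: $- \frac{5267}{1900344133} \approx -2.7716 \cdot 10^{-6}$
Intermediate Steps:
$v{\left(M \right)} = 367$
$C = \frac{1}{5267}$ ($C = \frac{1}{\left(77 - 7\right)^{2} + 367} = \frac{1}{70^{2} + 367} = \frac{1}{4900 + 367} = \frac{1}{5267} \approx 0.00018986$)
$\frac{1}{C + W} = \frac{1}{\frac{1}{5267} - 360802} = \frac{1}{- \frac{1900344133}{5267}} = - \frac{5267}{1900344133}$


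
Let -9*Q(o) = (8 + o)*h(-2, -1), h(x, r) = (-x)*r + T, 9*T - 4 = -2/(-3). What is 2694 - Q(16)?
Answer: 217894/81 ≈ 2690.1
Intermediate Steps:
T = 14/27 (T = 4/9 + (-2/(-3))/9 = 4/9 + (-2*(-⅓))/9 = 4/9 + (⅑)*(⅔) = 4/9 + 2/27 = 14/27 ≈ 0.51852)
h(x, r) = 14/27 - r*x (h(x, r) = (-x)*r + 14/27 = -r*x + 14/27 = 14/27 - r*x)
Q(o) = 320/243 + 40*o/243 (Q(o) = -(8 + o)*(14/27 - 1*(-1)*(-2))/9 = -(8 + o)*(14/27 - 2)/9 = -(8 + o)*(-40)/(9*27) = -(-320/27 - 40*o/27)/9 = 320/243 + 40*o/243)
2694 - Q(16) = 2694 - (320/243 + (40/243)*16) = 2694 - (320/243 + 640/243) = 2694 - 1*320/81 = 2694 - 320/81 = 217894/81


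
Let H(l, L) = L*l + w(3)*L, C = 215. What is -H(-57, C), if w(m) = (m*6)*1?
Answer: 8385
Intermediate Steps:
w(m) = 6*m (w(m) = (6*m)*1 = 6*m)
H(l, L) = 18*L + L*l (H(l, L) = L*l + (6*3)*L = L*l + 18*L = 18*L + L*l)
-H(-57, C) = -215*(18 - 57) = -215*(-39) = -1*(-8385) = 8385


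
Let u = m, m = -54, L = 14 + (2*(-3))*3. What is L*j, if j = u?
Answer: 216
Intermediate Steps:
L = -4 (L = 14 - 6*3 = 14 - 18 = -4)
u = -54
j = -54
L*j = -4*(-54) = 216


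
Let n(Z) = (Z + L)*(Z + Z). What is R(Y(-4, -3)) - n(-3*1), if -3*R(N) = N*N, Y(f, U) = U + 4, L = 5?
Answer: 35/3 ≈ 11.667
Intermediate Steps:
Y(f, U) = 4 + U
n(Z) = 2*Z*(5 + Z) (n(Z) = (Z + 5)*(Z + Z) = (5 + Z)*(2*Z) = 2*Z*(5 + Z))
R(N) = -N²/3 (R(N) = -N*N/3 = -N²/3)
R(Y(-4, -3)) - n(-3*1) = -(4 - 3)²/3 - 2*(-3*1)*(5 - 3*1) = -⅓*1² - 2*(-3)*(5 - 3) = -⅓*1 - 2*(-3)*2 = -⅓ - 1*(-12) = -⅓ + 12 = 35/3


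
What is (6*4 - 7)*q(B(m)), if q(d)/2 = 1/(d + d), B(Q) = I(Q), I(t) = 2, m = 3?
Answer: 17/2 ≈ 8.5000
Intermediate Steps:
B(Q) = 2
q(d) = 1/d (q(d) = 2/(d + d) = 2/((2*d)) = 2*(1/(2*d)) = 1/d)
(6*4 - 7)*q(B(m)) = (6*4 - 7)/2 = (24 - 7)*(1/2) = 17*(1/2) = 17/2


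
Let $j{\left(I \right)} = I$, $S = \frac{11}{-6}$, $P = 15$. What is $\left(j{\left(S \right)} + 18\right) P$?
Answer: $\frac{485}{2} \approx 242.5$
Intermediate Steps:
$S = - \frac{11}{6}$ ($S = 11 \left(- \frac{1}{6}\right) = - \frac{11}{6} \approx -1.8333$)
$\left(j{\left(S \right)} + 18\right) P = \left(- \frac{11}{6} + 18\right) 15 = \frac{97}{6} \cdot 15 = \frac{485}{2}$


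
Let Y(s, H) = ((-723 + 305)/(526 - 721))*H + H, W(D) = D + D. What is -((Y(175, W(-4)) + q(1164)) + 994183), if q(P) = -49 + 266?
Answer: -193903096/195 ≈ -9.9438e+5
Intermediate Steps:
q(P) = 217
W(D) = 2*D
Y(s, H) = 613*H/195 (Y(s, H) = (-418/(-195))*H + H = (-418*(-1/195))*H + H = 418*H/195 + H = 613*H/195)
-((Y(175, W(-4)) + q(1164)) + 994183) = -((613*(2*(-4))/195 + 217) + 994183) = -(((613/195)*(-8) + 217) + 994183) = -((-4904/195 + 217) + 994183) = -(37411/195 + 994183) = -1*193903096/195 = -193903096/195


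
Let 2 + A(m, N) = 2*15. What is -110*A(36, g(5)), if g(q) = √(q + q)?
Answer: -3080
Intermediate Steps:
g(q) = √2*√q (g(q) = √(2*q) = √2*√q)
A(m, N) = 28 (A(m, N) = -2 + 2*15 = -2 + 30 = 28)
-110*A(36, g(5)) = -110*28 = -3080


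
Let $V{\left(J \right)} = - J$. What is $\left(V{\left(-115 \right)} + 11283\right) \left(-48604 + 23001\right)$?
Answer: $-291822994$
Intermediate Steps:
$\left(V{\left(-115 \right)} + 11283\right) \left(-48604 + 23001\right) = \left(\left(-1\right) \left(-115\right) + 11283\right) \left(-48604 + 23001\right) = \left(115 + 11283\right) \left(-25603\right) = 11398 \left(-25603\right) = -291822994$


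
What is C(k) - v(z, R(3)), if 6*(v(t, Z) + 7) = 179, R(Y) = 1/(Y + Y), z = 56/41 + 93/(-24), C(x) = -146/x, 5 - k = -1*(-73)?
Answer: -1055/51 ≈ -20.686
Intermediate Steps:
k = -68 (k = 5 - (-1)*(-73) = 5 - 1*73 = 5 - 73 = -68)
z = -823/328 (z = 56*(1/41) + 93*(-1/24) = 56/41 - 31/8 = -823/328 ≈ -2.5091)
R(Y) = 1/(2*Y)
v(t, Z) = 137/6 (v(t, Z) = -7 + (⅙)*179 = -7 + 179/6 = 137/6)
C(k) - v(z, R(3)) = -146/(-68) - 1*137/6 = -146*(-1/68) - 137/6 = 73/34 - 137/6 = -1055/51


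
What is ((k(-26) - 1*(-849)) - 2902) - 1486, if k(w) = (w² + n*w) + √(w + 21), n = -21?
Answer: -2317 + I*√5 ≈ -2317.0 + 2.2361*I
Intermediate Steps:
k(w) = w² + √(21 + w) - 21*w (k(w) = (w² - 21*w) + √(w + 21) = (w² - 21*w) + √(21 + w) = w² + √(21 + w) - 21*w)
((k(-26) - 1*(-849)) - 2902) - 1486 = ((((-26)² + √(21 - 26) - 21*(-26)) - 1*(-849)) - 2902) - 1486 = (((676 + √(-5) + 546) + 849) - 2902) - 1486 = (((676 + I*√5 + 546) + 849) - 2902) - 1486 = (((1222 + I*√5) + 849) - 2902) - 1486 = ((2071 + I*√5) - 2902) - 1486 = (-831 + I*√5) - 1486 = -2317 + I*√5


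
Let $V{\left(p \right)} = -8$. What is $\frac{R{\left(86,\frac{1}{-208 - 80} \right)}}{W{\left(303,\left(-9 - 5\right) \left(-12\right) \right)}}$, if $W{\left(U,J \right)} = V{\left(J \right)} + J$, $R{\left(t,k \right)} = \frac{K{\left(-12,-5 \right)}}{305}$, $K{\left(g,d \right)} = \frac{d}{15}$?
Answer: $- \frac{1}{146400} \approx -6.8306 \cdot 10^{-6}$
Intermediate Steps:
$K{\left(g,d \right)} = \frac{d}{15}$ ($K{\left(g,d \right)} = d \frac{1}{15} = \frac{d}{15}$)
$R{\left(t,k \right)} = - \frac{1}{915}$ ($R{\left(t,k \right)} = \frac{\frac{1}{15} \left(-5\right)}{305} = \left(- \frac{1}{3}\right) \frac{1}{305} = - \frac{1}{915}$)
$W{\left(U,J \right)} = -8 + J$
$\frac{R{\left(86,\frac{1}{-208 - 80} \right)}}{W{\left(303,\left(-9 - 5\right) \left(-12\right) \right)}} = - \frac{1}{915 \left(-8 + \left(-9 - 5\right) \left(-12\right)\right)} = - \frac{1}{915 \left(-8 - -168\right)} = - \frac{1}{915 \left(-8 + 168\right)} = - \frac{1}{915 \cdot 160} = \left(- \frac{1}{915}\right) \frac{1}{160} = - \frac{1}{146400}$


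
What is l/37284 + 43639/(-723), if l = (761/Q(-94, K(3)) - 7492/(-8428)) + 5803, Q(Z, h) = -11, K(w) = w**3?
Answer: -12537909361097/208255635588 ≈ -60.204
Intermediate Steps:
l = 132913307/23177 (l = (761/(-11) - 7492/(-8428)) + 5803 = (761*(-1/11) - 7492*(-1/8428)) + 5803 = (-761/11 + 1873/2107) + 5803 = -1582824/23177 + 5803 = 132913307/23177 ≈ 5734.7)
l/37284 + 43639/(-723) = (132913307/23177)/37284 + 43639/(-723) = (132913307/23177)*(1/37284) + 43639*(-1/723) = 132913307/864131268 - 43639/723 = -12537909361097/208255635588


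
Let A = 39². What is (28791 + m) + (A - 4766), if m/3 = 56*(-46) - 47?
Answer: 17677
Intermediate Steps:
m = -7869 (m = 3*(56*(-46) - 47) = 3*(-2576 - 47) = 3*(-2623) = -7869)
A = 1521
(28791 + m) + (A - 4766) = (28791 - 7869) + (1521 - 4766) = 20922 - 3245 = 17677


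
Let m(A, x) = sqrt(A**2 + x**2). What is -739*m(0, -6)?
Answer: -4434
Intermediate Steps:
-739*m(0, -6) = -739*sqrt(0**2 + (-6)**2) = -739*sqrt(0 + 36) = -739*sqrt(36) = -739*6 = -4434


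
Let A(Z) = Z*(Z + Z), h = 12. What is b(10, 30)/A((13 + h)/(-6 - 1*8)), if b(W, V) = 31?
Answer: 3038/625 ≈ 4.8608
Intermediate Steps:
A(Z) = 2*Z² (A(Z) = Z*(2*Z) = 2*Z²)
b(10, 30)/A((13 + h)/(-6 - 1*8)) = 31/((2*((13 + 12)/(-6 - 1*8))²)) = 31/((2*(25/(-6 - 8))²)) = 31/((2*(25/(-14))²)) = 31/((2*(25*(-1/14))²)) = 31/((2*(-25/14)²)) = 31/((2*(625/196))) = 31/(625/98) = 31*(98/625) = 3038/625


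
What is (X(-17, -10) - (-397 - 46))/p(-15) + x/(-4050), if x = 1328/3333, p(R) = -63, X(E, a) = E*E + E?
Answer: -536201023/47245275 ≈ -11.349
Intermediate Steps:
X(E, a) = E + E² (X(E, a) = E² + E = E + E²)
x = 1328/3333 (x = 1328*(1/3333) = 1328/3333 ≈ 0.39844)
(X(-17, -10) - (-397 - 46))/p(-15) + x/(-4050) = (-17*(1 - 17) - (-397 - 46))/(-63) + (1328/3333)/(-4050) = (-17*(-16) - 1*(-443))*(-1/63) + (1328/3333)*(-1/4050) = (272 + 443)*(-1/63) - 664/6749325 = 715*(-1/63) - 664/6749325 = -715/63 - 664/6749325 = -536201023/47245275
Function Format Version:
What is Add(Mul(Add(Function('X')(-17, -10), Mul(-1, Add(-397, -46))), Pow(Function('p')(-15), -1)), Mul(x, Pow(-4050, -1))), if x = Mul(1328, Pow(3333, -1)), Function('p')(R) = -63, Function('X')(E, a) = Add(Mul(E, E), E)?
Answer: Rational(-536201023, 47245275) ≈ -11.349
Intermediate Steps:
Function('X')(E, a) = Add(E, Pow(E, 2)) (Function('X')(E, a) = Add(Pow(E, 2), E) = Add(E, Pow(E, 2)))
x = Rational(1328, 3333) (x = Mul(1328, Rational(1, 3333)) = Rational(1328, 3333) ≈ 0.39844)
Add(Mul(Add(Function('X')(-17, -10), Mul(-1, Add(-397, -46))), Pow(Function('p')(-15), -1)), Mul(x, Pow(-4050, -1))) = Add(Mul(Add(Mul(-17, Add(1, -17)), Mul(-1, Add(-397, -46))), Pow(-63, -1)), Mul(Rational(1328, 3333), Pow(-4050, -1))) = Add(Mul(Add(Mul(-17, -16), Mul(-1, -443)), Rational(-1, 63)), Mul(Rational(1328, 3333), Rational(-1, 4050))) = Add(Mul(Add(272, 443), Rational(-1, 63)), Rational(-664, 6749325)) = Add(Mul(715, Rational(-1, 63)), Rational(-664, 6749325)) = Add(Rational(-715, 63), Rational(-664, 6749325)) = Rational(-536201023, 47245275)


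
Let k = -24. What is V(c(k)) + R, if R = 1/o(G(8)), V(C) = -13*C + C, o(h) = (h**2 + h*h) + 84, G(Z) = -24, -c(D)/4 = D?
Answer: -1423871/1236 ≈ -1152.0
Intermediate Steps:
c(D) = -4*D
o(h) = 84 + 2*h**2 (o(h) = (h**2 + h**2) + 84 = 2*h**2 + 84 = 84 + 2*h**2)
V(C) = -12*C
R = 1/1236 (R = 1/(84 + 2*(-24)**2) = 1/(84 + 2*576) = 1/(84 + 1152) = 1/1236 ≈ 0.00080906)
V(c(k)) + R = -(-48)*(-24) + 1/1236 = -12*96 + 1/1236 = -1152 + 1/1236 = -1423871/1236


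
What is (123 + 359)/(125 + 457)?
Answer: 241/291 ≈ 0.82818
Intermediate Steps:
(123 + 359)/(125 + 457) = 482/582 = 482*(1/582) = 241/291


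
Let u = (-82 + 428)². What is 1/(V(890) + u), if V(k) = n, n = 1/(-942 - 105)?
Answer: 1047/125342651 ≈ 8.3531e-6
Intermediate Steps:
n = -1/1047 (n = 1/(-1047) = -1/1047 ≈ -0.00095511)
V(k) = -1/1047
u = 119716 (u = 346² = 119716)
1/(V(890) + u) = 1/(-1/1047 + 119716) = 1/(125342651/1047) = 1047/125342651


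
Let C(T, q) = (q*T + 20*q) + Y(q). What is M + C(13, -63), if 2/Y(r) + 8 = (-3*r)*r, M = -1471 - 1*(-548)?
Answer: -35768832/11915 ≈ -3002.0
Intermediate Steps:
M = -923 (M = -1471 + 548 = -923)
Y(r) = 2/(-8 - 3*r²) (Y(r) = 2/(-8 + (-3*r)*r) = 2/(-8 - 3*r²))
C(T, q) = -2/(8 + 3*q²) + 20*q + T*q (C(T, q) = (q*T + 20*q) - 2/(8 + 3*q²) = (T*q + 20*q) - 2/(8 + 3*q²) = (20*q + T*q) - 2/(8 + 3*q²) = -2/(8 + 3*q²) + 20*q + T*q)
M + C(13, -63) = -923 + (-2 - 63*(8 + 3*(-63)²)*(20 + 13))/(8 + 3*(-63)²) = -923 + (-2 - 63*(8 + 3*3969)*33)/(8 + 3*3969) = -923 + (-2 - 63*(8 + 11907)*33)/(8 + 11907) = -923 + (-2 - 63*11915*33)/11915 = -923 + (-2 - 24771285)/11915 = -923 + (1/11915)*(-24771287) = -923 - 24771287/11915 = -35768832/11915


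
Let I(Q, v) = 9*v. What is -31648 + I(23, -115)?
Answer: -32683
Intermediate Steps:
-31648 + I(23, -115) = -31648 + 9*(-115) = -31648 - 1035 = -32683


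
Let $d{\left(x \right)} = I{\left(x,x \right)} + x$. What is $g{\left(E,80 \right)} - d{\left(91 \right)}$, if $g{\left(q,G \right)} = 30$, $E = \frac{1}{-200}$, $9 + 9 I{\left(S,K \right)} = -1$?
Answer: $- \frac{539}{9} \approx -59.889$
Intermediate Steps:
$I{\left(S,K \right)} = - \frac{10}{9}$ ($I{\left(S,K \right)} = -1 + \frac{1}{9} \left(-1\right) = -1 - \frac{1}{9} = - \frac{10}{9}$)
$E = - \frac{1}{200} \approx -0.005$
$d{\left(x \right)} = - \frac{10}{9} + x$
$g{\left(E,80 \right)} - d{\left(91 \right)} = 30 - \left(- \frac{10}{9} + 91\right) = 30 - \frac{809}{9} = - \frac{539}{9}$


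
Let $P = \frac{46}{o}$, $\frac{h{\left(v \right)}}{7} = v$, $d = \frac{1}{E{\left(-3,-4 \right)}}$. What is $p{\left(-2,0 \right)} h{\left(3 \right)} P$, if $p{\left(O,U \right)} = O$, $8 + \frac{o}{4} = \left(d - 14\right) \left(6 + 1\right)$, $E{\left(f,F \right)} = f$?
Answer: $\frac{1449}{325} \approx 4.4585$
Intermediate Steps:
$d = - \frac{1}{3}$ ($d = \frac{1}{-3} = - \frac{1}{3} \approx -0.33333$)
$h{\left(v \right)} = 7 v$
$o = - \frac{1300}{3}$ ($o = -32 + 4 \left(- \frac{1}{3} - 14\right) \left(6 + 1\right) = -32 + 4 \left(\left(- \frac{43}{3}\right) 7\right) = -32 + 4 \left(- \frac{301}{3}\right) = -32 - \frac{1204}{3} = - \frac{1300}{3} \approx -433.33$)
$P = - \frac{69}{650}$ ($P = \frac{46}{- \frac{1300}{3}} = 46 \left(- \frac{3}{1300}\right) = - \frac{69}{650} \approx -0.10615$)
$p{\left(-2,0 \right)} h{\left(3 \right)} P = - 2 \cdot 7 \cdot 3 \left(- \frac{69}{650}\right) = \left(-2\right) 21 \left(- \frac{69}{650}\right) = \left(-42\right) \left(- \frac{69}{650}\right) = \frac{1449}{325}$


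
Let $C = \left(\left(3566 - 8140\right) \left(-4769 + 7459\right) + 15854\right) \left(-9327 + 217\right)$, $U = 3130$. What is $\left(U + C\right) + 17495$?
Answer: $111945577285$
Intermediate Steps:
$C = 111945556660$ ($C = \left(\left(-4574\right) 2690 + 15854\right) \left(-9110\right) = \left(-12304060 + 15854\right) \left(-9110\right) = \left(-12288206\right) \left(-9110\right) = 111945556660$)
$\left(U + C\right) + 17495 = \left(3130 + 111945556660\right) + 17495 = 111945559790 + 17495 = 111945577285$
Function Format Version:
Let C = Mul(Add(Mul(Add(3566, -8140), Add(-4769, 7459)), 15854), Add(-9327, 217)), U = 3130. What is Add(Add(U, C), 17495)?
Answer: 111945577285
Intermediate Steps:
C = 111945556660 (C = Mul(Add(Mul(-4574, 2690), 15854), -9110) = Mul(Add(-12304060, 15854), -9110) = Mul(-12288206, -9110) = 111945556660)
Add(Add(U, C), 17495) = Add(Add(3130, 111945556660), 17495) = Add(111945559790, 17495) = 111945577285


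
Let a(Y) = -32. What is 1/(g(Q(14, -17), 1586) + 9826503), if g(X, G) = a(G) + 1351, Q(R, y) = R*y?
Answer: 1/9827822 ≈ 1.0175e-7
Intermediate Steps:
g(X, G) = 1319 (g(X, G) = -32 + 1351 = 1319)
1/(g(Q(14, -17), 1586) + 9826503) = 1/(1319 + 9826503) = 1/9827822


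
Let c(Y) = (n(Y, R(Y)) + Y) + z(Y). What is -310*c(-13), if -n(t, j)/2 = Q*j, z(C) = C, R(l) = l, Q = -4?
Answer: 40300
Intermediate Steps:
n(t, j) = 8*j (n(t, j) = -(-8)*j = 8*j)
c(Y) = 10*Y (c(Y) = (8*Y + Y) + Y = 9*Y + Y = 10*Y)
-310*c(-13) = -3100*(-13) = -310*(-130) = 40300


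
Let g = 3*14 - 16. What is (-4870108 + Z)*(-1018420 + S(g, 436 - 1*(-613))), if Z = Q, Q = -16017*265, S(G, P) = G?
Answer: 9282267191522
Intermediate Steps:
g = 26 (g = 42 - 16 = 26)
Q = -4244505
Z = -4244505
(-4870108 + Z)*(-1018420 + S(g, 436 - 1*(-613))) = (-4870108 - 4244505)*(-1018420 + 26) = -9114613*(-1018394) = 9282267191522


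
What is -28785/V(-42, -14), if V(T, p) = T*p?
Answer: -9595/196 ≈ -48.954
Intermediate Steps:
-28785/V(-42, -14) = -28785/((-42*(-14))) = -28785/588 = -28785*1/588 = -9595/196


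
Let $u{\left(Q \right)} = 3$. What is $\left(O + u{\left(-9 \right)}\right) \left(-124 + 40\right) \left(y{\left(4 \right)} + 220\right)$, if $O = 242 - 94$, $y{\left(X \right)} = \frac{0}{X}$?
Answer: $-2790480$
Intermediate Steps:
$y{\left(X \right)} = 0$
$O = 148$ ($O = 242 - 94 = 148$)
$\left(O + u{\left(-9 \right)}\right) \left(-124 + 40\right) \left(y{\left(4 \right)} + 220\right) = \left(148 + 3\right) \left(-124 + 40\right) \left(0 + 220\right) = 151 \left(\left(-84\right) 220\right) = 151 \left(-18480\right) = -2790480$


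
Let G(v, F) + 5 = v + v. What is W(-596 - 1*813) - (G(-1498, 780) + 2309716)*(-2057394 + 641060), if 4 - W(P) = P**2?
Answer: 3267076897533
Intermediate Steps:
G(v, F) = -5 + 2*v (G(v, F) = -5 + (v + v) = -5 + 2*v)
W(P) = 4 - P**2
W(-596 - 1*813) - (G(-1498, 780) + 2309716)*(-2057394 + 641060) = (4 - (-596 - 1*813)**2) - ((-5 + 2*(-1498)) + 2309716)*(-2057394 + 641060) = (4 - (-596 - 813)**2) - ((-5 - 2996) + 2309716)*(-1416334) = (4 - 1*(-1409)**2) - (-3001 + 2309716)*(-1416334) = (4 - 1*1985281) - 2306715*(-1416334) = (4 - 1985281) - 1*(-3267078882810) = -1985277 + 3267078882810 = 3267076897533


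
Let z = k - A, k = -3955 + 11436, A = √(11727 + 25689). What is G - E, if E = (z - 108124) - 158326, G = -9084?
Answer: 249885 + 2*√9354 ≈ 2.5008e+5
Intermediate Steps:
A = 2*√9354 (A = √37416 = 2*√9354 ≈ 193.43)
k = 7481
z = 7481 - 2*√9354 ≈ 7287.6
E = -258969 - 2*√9354 (E = ((7481 - 2*√9354) - 108124) - 158326 = (-100643 - 2*√9354) - 158326 = -258969 - 2*√9354 ≈ -2.5916e+5)
G - E = -9084 - (-258969 - 2*√9354) = -9084 + (258969 + 2*√9354) = 249885 + 2*√9354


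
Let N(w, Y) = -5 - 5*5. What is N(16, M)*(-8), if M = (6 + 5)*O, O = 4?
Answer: 240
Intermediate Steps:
M = 44 (M = (6 + 5)*4 = 11*4 = 44)
N(w, Y) = -30 (N(w, Y) = -5 - 25 = -30)
N(16, M)*(-8) = -30*(-8) = 240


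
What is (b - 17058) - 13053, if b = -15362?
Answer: -45473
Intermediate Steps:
(b - 17058) - 13053 = (-15362 - 17058) - 13053 = -32420 - 13053 = -45473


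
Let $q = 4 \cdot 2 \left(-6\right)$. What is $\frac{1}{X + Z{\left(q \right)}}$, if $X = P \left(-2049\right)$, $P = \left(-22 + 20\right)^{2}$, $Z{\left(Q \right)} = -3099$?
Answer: $- \frac{1}{11295} \approx -8.8535 \cdot 10^{-5}$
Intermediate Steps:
$q = -48$ ($q = 8 \left(-6\right) = -48$)
$P = 4$ ($P = \left(-2\right)^{2} = 4$)
$X = -8196$ ($X = 4 \left(-2049\right) = -8196$)
$\frac{1}{X + Z{\left(q \right)}} = \frac{1}{-8196 - 3099} = \frac{1}{-11295} = - \frac{1}{11295}$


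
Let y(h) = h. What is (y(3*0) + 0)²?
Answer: 0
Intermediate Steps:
(y(3*0) + 0)² = (3*0 + 0)² = (0 + 0)² = 0² = 0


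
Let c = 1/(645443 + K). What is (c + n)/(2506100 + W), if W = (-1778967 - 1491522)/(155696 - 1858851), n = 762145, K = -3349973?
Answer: 702123610703291719/2308738270328546034 ≈ 0.30412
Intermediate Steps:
c = -1/2704530 (c = 1/(645443 - 3349973) = 1/(-2704530) = -1/2704530 ≈ -3.6975e-7)
W = 3270489/1703155 (W = -3270489/(-1703155) = -3270489*(-1/1703155) = 3270489/1703155 ≈ 1.9203)
(c + n)/(2506100 + W) = (-1/2704530 + 762145)/(2506100 + 3270489/1703155) = 2061244016849/(2704530*(4268280015989/1703155)) = (2061244016849/2704530)*(1703155/4268280015989) = 702123610703291719/2308738270328546034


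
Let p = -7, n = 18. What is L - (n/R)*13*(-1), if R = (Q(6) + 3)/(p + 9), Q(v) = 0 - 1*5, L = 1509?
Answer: 1275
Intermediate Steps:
Q(v) = -5 (Q(v) = 0 - 5 = -5)
R = -1 (R = (-5 + 3)/(-7 + 9) = -2/2 = -2*½ = -1)
L - (n/R)*13*(-1) = 1509 - (18/(-1))*13*(-1) = 1509 - (18*(-1))*13*(-1) = 1509 - (-18*13)*(-1) = 1509 - (-234)*(-1) = 1509 - 1*234 = 1509 - 234 = 1275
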